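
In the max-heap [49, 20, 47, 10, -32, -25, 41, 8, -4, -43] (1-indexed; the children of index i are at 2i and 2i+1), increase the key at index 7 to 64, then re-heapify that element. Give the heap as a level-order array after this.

set index 7 from 41 to 64 → [49, 20, 47, 10, -32, -25, 64, 8, -4, -43]
64 > parent 47 at index 3, swap → [49, 20, 64, 10, -32, -25, 47, 8, -4, -43]
64 > parent 49 at index 1, swap → [64, 20, 49, 10, -32, -25, 47, 8, -4, -43]

[64, 20, 49, 10, -32, -25, 47, 8, -4, -43]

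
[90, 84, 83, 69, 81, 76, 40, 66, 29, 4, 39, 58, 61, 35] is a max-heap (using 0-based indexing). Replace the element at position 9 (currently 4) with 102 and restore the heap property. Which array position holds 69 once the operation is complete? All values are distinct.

set index 9 from 4 to 102 → [90, 84, 83, 69, 81, 76, 40, 66, 29, 102, 39, 58, 61, 35]
102 > parent 81 at index 4, swap → [90, 84, 83, 69, 102, 76, 40, 66, 29, 81, 39, 58, 61, 35]
102 > parent 84 at index 1, swap → [90, 102, 83, 69, 84, 76, 40, 66, 29, 81, 39, 58, 61, 35]
102 > parent 90 at index 0, swap → [102, 90, 83, 69, 84, 76, 40, 66, 29, 81, 39, 58, 61, 35]
resulting array: [102, 90, 83, 69, 84, 76, 40, 66, 29, 81, 39, 58, 61, 35]

3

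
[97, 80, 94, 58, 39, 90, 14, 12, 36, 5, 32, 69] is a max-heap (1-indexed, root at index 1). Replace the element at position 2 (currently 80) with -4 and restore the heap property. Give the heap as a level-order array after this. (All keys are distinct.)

set index 2 from 80 to -4 → [97, -4, 94, 58, 39, 90, 14, 12, 36, 5, 32, 69]
-4 vs larger child 58 at index 4, swap → [97, 58, 94, -4, 39, 90, 14, 12, 36, 5, 32, 69]
-4 vs larger child 36 at index 9, swap → [97, 58, 94, 36, 39, 90, 14, 12, -4, 5, 32, 69]

[97, 58, 94, 36, 39, 90, 14, 12, -4, 5, 32, 69]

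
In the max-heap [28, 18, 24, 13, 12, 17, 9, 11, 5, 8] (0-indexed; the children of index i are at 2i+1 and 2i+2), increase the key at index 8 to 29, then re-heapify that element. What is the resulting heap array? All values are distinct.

[29, 28, 24, 18, 12, 17, 9, 11, 13, 8]

set index 8 from 5 to 29 → [28, 18, 24, 13, 12, 17, 9, 11, 29, 8]
29 > parent 13 at index 3, swap → [28, 18, 24, 29, 12, 17, 9, 11, 13, 8]
29 > parent 18 at index 1, swap → [28, 29, 24, 18, 12, 17, 9, 11, 13, 8]
29 > parent 28 at index 0, swap → [29, 28, 24, 18, 12, 17, 9, 11, 13, 8]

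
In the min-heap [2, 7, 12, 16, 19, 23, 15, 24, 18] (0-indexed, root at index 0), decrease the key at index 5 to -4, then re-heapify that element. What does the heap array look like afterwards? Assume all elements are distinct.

set index 5 from 23 to -4 → [2, 7, 12, 16, 19, -4, 15, 24, 18]
-4 < parent 12 at index 2, swap → [2, 7, -4, 16, 19, 12, 15, 24, 18]
-4 < parent 2 at index 0, swap → [-4, 7, 2, 16, 19, 12, 15, 24, 18]

[-4, 7, 2, 16, 19, 12, 15, 24, 18]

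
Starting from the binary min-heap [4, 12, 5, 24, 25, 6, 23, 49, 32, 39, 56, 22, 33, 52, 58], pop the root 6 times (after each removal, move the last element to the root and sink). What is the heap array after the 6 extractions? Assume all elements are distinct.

[24, 25, 33, 32, 39, 56, 58, 49, 52]

extract-min #1 returns 4:
  remove root 4; move last element 58 to root → [58, 12, 5, 24, 25, 6, 23, 49, 32, 39, 56, 22, 33, 52]
  58 vs smaller child 5 at index 2, swap → [5, 12, 58, 24, 25, 6, 23, 49, 32, 39, 56, 22, 33, 52]
  58 vs smaller child 6 at index 5, swap → [5, 12, 6, 24, 25, 58, 23, 49, 32, 39, 56, 22, 33, 52]
  58 vs smaller child 22 at index 11, swap → [5, 12, 6, 24, 25, 22, 23, 49, 32, 39, 56, 58, 33, 52]
extract-min #2 returns 5:
  remove root 5; move last element 52 to root → [52, 12, 6, 24, 25, 22, 23, 49, 32, 39, 56, 58, 33]
  52 vs smaller child 6 at index 2, swap → [6, 12, 52, 24, 25, 22, 23, 49, 32, 39, 56, 58, 33]
  52 vs smaller child 22 at index 5, swap → [6, 12, 22, 24, 25, 52, 23, 49, 32, 39, 56, 58, 33]
  52 vs smaller child 33 at index 12, swap → [6, 12, 22, 24, 25, 33, 23, 49, 32, 39, 56, 58, 52]
extract-min #3 returns 6:
  remove root 6; move last element 52 to root → [52, 12, 22, 24, 25, 33, 23, 49, 32, 39, 56, 58]
  52 vs smaller child 12 at index 1, swap → [12, 52, 22, 24, 25, 33, 23, 49, 32, 39, 56, 58]
  52 vs smaller child 24 at index 3, swap → [12, 24, 22, 52, 25, 33, 23, 49, 32, 39, 56, 58]
  52 vs smaller child 32 at index 8, swap → [12, 24, 22, 32, 25, 33, 23, 49, 52, 39, 56, 58]
extract-min #4 returns 12:
  remove root 12; move last element 58 to root → [58, 24, 22, 32, 25, 33, 23, 49, 52, 39, 56]
  58 vs smaller child 22 at index 2, swap → [22, 24, 58, 32, 25, 33, 23, 49, 52, 39, 56]
  58 vs smaller child 23 at index 6, swap → [22, 24, 23, 32, 25, 33, 58, 49, 52, 39, 56]
extract-min #5 returns 22:
  remove root 22; move last element 56 to root → [56, 24, 23, 32, 25, 33, 58, 49, 52, 39]
  56 vs smaller child 23 at index 2, swap → [23, 24, 56, 32, 25, 33, 58, 49, 52, 39]
  56 vs smaller child 33 at index 5, swap → [23, 24, 33, 32, 25, 56, 58, 49, 52, 39]
extract-min #6 returns 23:
  remove root 23; move last element 39 to root → [39, 24, 33, 32, 25, 56, 58, 49, 52]
  39 vs smaller child 24 at index 1, swap → [24, 39, 33, 32, 25, 56, 58, 49, 52]
  39 vs smaller child 25 at index 4, swap → [24, 25, 33, 32, 39, 56, 58, 49, 52]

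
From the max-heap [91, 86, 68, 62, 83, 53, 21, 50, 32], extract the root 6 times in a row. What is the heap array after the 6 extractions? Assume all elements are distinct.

[50, 21, 32]

extract-max #1 returns 91:
  remove root 91; move last element 32 to root → [32, 86, 68, 62, 83, 53, 21, 50]
  32 vs larger child 86 at index 1, swap → [86, 32, 68, 62, 83, 53, 21, 50]
  32 vs larger child 83 at index 4, swap → [86, 83, 68, 62, 32, 53, 21, 50]
extract-max #2 returns 86:
  remove root 86; move last element 50 to root → [50, 83, 68, 62, 32, 53, 21]
  50 vs larger child 83 at index 1, swap → [83, 50, 68, 62, 32, 53, 21]
  50 vs larger child 62 at index 3, swap → [83, 62, 68, 50, 32, 53, 21]
extract-max #3 returns 83:
  remove root 83; move last element 21 to root → [21, 62, 68, 50, 32, 53]
  21 vs larger child 68 at index 2, swap → [68, 62, 21, 50, 32, 53]
  21 vs only child 53 at index 5, swap → [68, 62, 53, 50, 32, 21]
extract-max #4 returns 68:
  remove root 68; move last element 21 to root → [21, 62, 53, 50, 32]
  21 vs larger child 62 at index 1, swap → [62, 21, 53, 50, 32]
  21 vs larger child 50 at index 3, swap → [62, 50, 53, 21, 32]
extract-max #5 returns 62:
  remove root 62; move last element 32 to root → [32, 50, 53, 21]
  32 vs larger child 53 at index 2, swap → [53, 50, 32, 21]
extract-max #6 returns 53:
  remove root 53; move last element 21 to root → [21, 50, 32]
  21 vs larger child 50 at index 1, swap → [50, 21, 32]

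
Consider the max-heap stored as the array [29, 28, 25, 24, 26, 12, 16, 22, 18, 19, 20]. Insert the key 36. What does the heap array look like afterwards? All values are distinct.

append 36 at index 11 → [29, 28, 25, 24, 26, 12, 16, 22, 18, 19, 20, 36]
36 > parent 12 at index 5, swap → [29, 28, 25, 24, 26, 36, 16, 22, 18, 19, 20, 12]
36 > parent 25 at index 2, swap → [29, 28, 36, 24, 26, 25, 16, 22, 18, 19, 20, 12]
36 > parent 29 at index 0, swap → [36, 28, 29, 24, 26, 25, 16, 22, 18, 19, 20, 12]

[36, 28, 29, 24, 26, 25, 16, 22, 18, 19, 20, 12]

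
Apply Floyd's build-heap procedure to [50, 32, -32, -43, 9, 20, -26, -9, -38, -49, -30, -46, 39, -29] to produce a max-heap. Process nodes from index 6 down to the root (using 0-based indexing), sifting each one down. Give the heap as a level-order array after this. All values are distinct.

sift down from index 6: already satisfies heap property
sift down from index 5:
  20 vs larger child 39 at index 12, swap → [50, 32, -32, -43, 9, 39, -26, -9, -38, -49, -30, -46, 20, -29]
sift down from index 4: already satisfies heap property
sift down from index 3:
  -43 vs larger child -9 at index 7, swap → [50, 32, -32, -9, 9, 39, -26, -43, -38, -49, -30, -46, 20, -29]
sift down from index 2:
  -32 vs larger child 39 at index 5, swap → [50, 32, 39, -9, 9, -32, -26, -43, -38, -49, -30, -46, 20, -29]
  -32 vs larger child 20 at index 12, swap → [50, 32, 39, -9, 9, 20, -26, -43, -38, -49, -30, -46, -32, -29]
sift down from index 1: already satisfies heap property
sift down from index 0: already satisfies heap property

[50, 32, 39, -9, 9, 20, -26, -43, -38, -49, -30, -46, -32, -29]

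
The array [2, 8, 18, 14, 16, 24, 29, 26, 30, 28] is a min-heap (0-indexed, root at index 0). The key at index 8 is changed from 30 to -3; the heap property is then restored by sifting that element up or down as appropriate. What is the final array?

set index 8 from 30 to -3 → [2, 8, 18, 14, 16, 24, 29, 26, -3, 28]
-3 < parent 14 at index 3, swap → [2, 8, 18, -3, 16, 24, 29, 26, 14, 28]
-3 < parent 8 at index 1, swap → [2, -3, 18, 8, 16, 24, 29, 26, 14, 28]
-3 < parent 2 at index 0, swap → [-3, 2, 18, 8, 16, 24, 29, 26, 14, 28]

[-3, 2, 18, 8, 16, 24, 29, 26, 14, 28]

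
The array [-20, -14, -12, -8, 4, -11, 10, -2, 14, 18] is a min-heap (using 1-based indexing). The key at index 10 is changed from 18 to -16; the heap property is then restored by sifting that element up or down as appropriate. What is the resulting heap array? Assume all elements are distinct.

[-20, -16, -12, -8, -14, -11, 10, -2, 14, 4]

set index 10 from 18 to -16 → [-20, -14, -12, -8, 4, -11, 10, -2, 14, -16]
-16 < parent 4 at index 5, swap → [-20, -14, -12, -8, -16, -11, 10, -2, 14, 4]
-16 < parent -14 at index 2, swap → [-20, -16, -12, -8, -14, -11, 10, -2, 14, 4]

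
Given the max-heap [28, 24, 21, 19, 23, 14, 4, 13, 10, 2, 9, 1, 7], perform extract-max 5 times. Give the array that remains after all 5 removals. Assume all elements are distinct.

[14, 13, 7, 10, 9, 2, 4, 1]

extract-max #1 returns 28:
  remove root 28; move last element 7 to root → [7, 24, 21, 19, 23, 14, 4, 13, 10, 2, 9, 1]
  7 vs larger child 24 at index 1, swap → [24, 7, 21, 19, 23, 14, 4, 13, 10, 2, 9, 1]
  7 vs larger child 23 at index 4, swap → [24, 23, 21, 19, 7, 14, 4, 13, 10, 2, 9, 1]
  7 vs larger child 9 at index 10, swap → [24, 23, 21, 19, 9, 14, 4, 13, 10, 2, 7, 1]
extract-max #2 returns 24:
  remove root 24; move last element 1 to root → [1, 23, 21, 19, 9, 14, 4, 13, 10, 2, 7]
  1 vs larger child 23 at index 1, swap → [23, 1, 21, 19, 9, 14, 4, 13, 10, 2, 7]
  1 vs larger child 19 at index 3, swap → [23, 19, 21, 1, 9, 14, 4, 13, 10, 2, 7]
  1 vs larger child 13 at index 7, swap → [23, 19, 21, 13, 9, 14, 4, 1, 10, 2, 7]
extract-max #3 returns 23:
  remove root 23; move last element 7 to root → [7, 19, 21, 13, 9, 14, 4, 1, 10, 2]
  7 vs larger child 21 at index 2, swap → [21, 19, 7, 13, 9, 14, 4, 1, 10, 2]
  7 vs larger child 14 at index 5, swap → [21, 19, 14, 13, 9, 7, 4, 1, 10, 2]
extract-max #4 returns 21:
  remove root 21; move last element 2 to root → [2, 19, 14, 13, 9, 7, 4, 1, 10]
  2 vs larger child 19 at index 1, swap → [19, 2, 14, 13, 9, 7, 4, 1, 10]
  2 vs larger child 13 at index 3, swap → [19, 13, 14, 2, 9, 7, 4, 1, 10]
  2 vs larger child 10 at index 8, swap → [19, 13, 14, 10, 9, 7, 4, 1, 2]
extract-max #5 returns 19:
  remove root 19; move last element 2 to root → [2, 13, 14, 10, 9, 7, 4, 1]
  2 vs larger child 14 at index 2, swap → [14, 13, 2, 10, 9, 7, 4, 1]
  2 vs larger child 7 at index 5, swap → [14, 13, 7, 10, 9, 2, 4, 1]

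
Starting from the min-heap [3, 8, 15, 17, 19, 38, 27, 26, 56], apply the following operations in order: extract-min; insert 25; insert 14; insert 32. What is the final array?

[8, 14, 15, 25, 17, 38, 27, 56, 26, 19, 32]

extract-min → returns 3:
  remove root 3; move last element 56 to root → [56, 8, 15, 17, 19, 38, 27, 26]
  56 vs smaller child 8 at index 1, swap → [8, 56, 15, 17, 19, 38, 27, 26]
  56 vs smaller child 17 at index 3, swap → [8, 17, 15, 56, 19, 38, 27, 26]
  56 vs only child 26 at index 7, swap → [8, 17, 15, 26, 19, 38, 27, 56]
insert 25:
  append 25 at index 8 → [8, 17, 15, 26, 19, 38, 27, 56, 25]
  25 < parent 26 at index 3, swap → [8, 17, 15, 25, 19, 38, 27, 56, 26]
insert 14:
  append 14 at index 9 → [8, 17, 15, 25, 19, 38, 27, 56, 26, 14]
  14 < parent 19 at index 4, swap → [8, 17, 15, 25, 14, 38, 27, 56, 26, 19]
  14 < parent 17 at index 1, swap → [8, 14, 15, 25, 17, 38, 27, 56, 26, 19]
insert 32:
  append 32 at index 10 → [8, 14, 15, 25, 17, 38, 27, 56, 26, 19, 32] (no swap needed)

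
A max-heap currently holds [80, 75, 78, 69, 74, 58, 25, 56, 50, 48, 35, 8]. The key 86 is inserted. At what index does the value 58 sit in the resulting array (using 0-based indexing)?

append 86 at index 12 → [80, 75, 78, 69, 74, 58, 25, 56, 50, 48, 35, 8, 86]
86 > parent 58 at index 5, swap → [80, 75, 78, 69, 74, 86, 25, 56, 50, 48, 35, 8, 58]
86 > parent 78 at index 2, swap → [80, 75, 86, 69, 74, 78, 25, 56, 50, 48, 35, 8, 58]
86 > parent 80 at index 0, swap → [86, 75, 80, 69, 74, 78, 25, 56, 50, 48, 35, 8, 58]
resulting array: [86, 75, 80, 69, 74, 78, 25, 56, 50, 48, 35, 8, 58]

12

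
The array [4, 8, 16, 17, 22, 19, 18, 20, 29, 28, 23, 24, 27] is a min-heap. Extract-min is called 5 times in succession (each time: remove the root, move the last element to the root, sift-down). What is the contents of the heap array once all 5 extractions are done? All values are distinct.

[19, 20, 24, 23, 22, 28, 29, 27]

extract-min #1 returns 4:
  remove root 4; move last element 27 to root → [27, 8, 16, 17, 22, 19, 18, 20, 29, 28, 23, 24]
  27 vs smaller child 8 at index 1, swap → [8, 27, 16, 17, 22, 19, 18, 20, 29, 28, 23, 24]
  27 vs smaller child 17 at index 3, swap → [8, 17, 16, 27, 22, 19, 18, 20, 29, 28, 23, 24]
  27 vs smaller child 20 at index 7, swap → [8, 17, 16, 20, 22, 19, 18, 27, 29, 28, 23, 24]
extract-min #2 returns 8:
  remove root 8; move last element 24 to root → [24, 17, 16, 20, 22, 19, 18, 27, 29, 28, 23]
  24 vs smaller child 16 at index 2, swap → [16, 17, 24, 20, 22, 19, 18, 27, 29, 28, 23]
  24 vs smaller child 18 at index 6, swap → [16, 17, 18, 20, 22, 19, 24, 27, 29, 28, 23]
extract-min #3 returns 16:
  remove root 16; move last element 23 to root → [23, 17, 18, 20, 22, 19, 24, 27, 29, 28]
  23 vs smaller child 17 at index 1, swap → [17, 23, 18, 20, 22, 19, 24, 27, 29, 28]
  23 vs smaller child 20 at index 3, swap → [17, 20, 18, 23, 22, 19, 24, 27, 29, 28]
extract-min #4 returns 17:
  remove root 17; move last element 28 to root → [28, 20, 18, 23, 22, 19, 24, 27, 29]
  28 vs smaller child 18 at index 2, swap → [18, 20, 28, 23, 22, 19, 24, 27, 29]
  28 vs smaller child 19 at index 5, swap → [18, 20, 19, 23, 22, 28, 24, 27, 29]
extract-min #5 returns 18:
  remove root 18; move last element 29 to root → [29, 20, 19, 23, 22, 28, 24, 27]
  29 vs smaller child 19 at index 2, swap → [19, 20, 29, 23, 22, 28, 24, 27]
  29 vs smaller child 24 at index 6, swap → [19, 20, 24, 23, 22, 28, 29, 27]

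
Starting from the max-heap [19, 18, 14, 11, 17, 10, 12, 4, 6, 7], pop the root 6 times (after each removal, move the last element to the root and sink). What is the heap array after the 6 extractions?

[10, 7, 4, 6]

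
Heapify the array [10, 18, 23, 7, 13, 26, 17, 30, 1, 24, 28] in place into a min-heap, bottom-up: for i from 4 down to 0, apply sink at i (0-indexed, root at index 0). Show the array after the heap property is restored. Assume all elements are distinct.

[1, 7, 17, 10, 13, 26, 23, 30, 18, 24, 28]

sift down from index 4: already satisfies heap property
sift down from index 3:
  7 vs smaller child 1 at index 8, swap → [10, 18, 23, 1, 13, 26, 17, 30, 7, 24, 28]
sift down from index 2:
  23 vs smaller child 17 at index 6, swap → [10, 18, 17, 1, 13, 26, 23, 30, 7, 24, 28]
sift down from index 1:
  18 vs smaller child 1 at index 3, swap → [10, 1, 17, 18, 13, 26, 23, 30, 7, 24, 28]
  18 vs smaller child 7 at index 8, swap → [10, 1, 17, 7, 13, 26, 23, 30, 18, 24, 28]
sift down from index 0:
  10 vs smaller child 1 at index 1, swap → [1, 10, 17, 7, 13, 26, 23, 30, 18, 24, 28]
  10 vs smaller child 7 at index 3, swap → [1, 7, 17, 10, 13, 26, 23, 30, 18, 24, 28]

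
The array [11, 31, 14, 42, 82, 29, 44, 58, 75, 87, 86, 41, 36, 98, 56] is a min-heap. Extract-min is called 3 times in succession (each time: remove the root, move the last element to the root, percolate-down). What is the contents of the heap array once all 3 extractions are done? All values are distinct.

extract-min #1 returns 11:
  remove root 11; move last element 56 to root → [56, 31, 14, 42, 82, 29, 44, 58, 75, 87, 86, 41, 36, 98]
  56 vs smaller child 14 at index 2, swap → [14, 31, 56, 42, 82, 29, 44, 58, 75, 87, 86, 41, 36, 98]
  56 vs smaller child 29 at index 5, swap → [14, 31, 29, 42, 82, 56, 44, 58, 75, 87, 86, 41, 36, 98]
  56 vs smaller child 36 at index 12, swap → [14, 31, 29, 42, 82, 36, 44, 58, 75, 87, 86, 41, 56, 98]
extract-min #2 returns 14:
  remove root 14; move last element 98 to root → [98, 31, 29, 42, 82, 36, 44, 58, 75, 87, 86, 41, 56]
  98 vs smaller child 29 at index 2, swap → [29, 31, 98, 42, 82, 36, 44, 58, 75, 87, 86, 41, 56]
  98 vs smaller child 36 at index 5, swap → [29, 31, 36, 42, 82, 98, 44, 58, 75, 87, 86, 41, 56]
  98 vs smaller child 41 at index 11, swap → [29, 31, 36, 42, 82, 41, 44, 58, 75, 87, 86, 98, 56]
extract-min #3 returns 29:
  remove root 29; move last element 56 to root → [56, 31, 36, 42, 82, 41, 44, 58, 75, 87, 86, 98]
  56 vs smaller child 31 at index 1, swap → [31, 56, 36, 42, 82, 41, 44, 58, 75, 87, 86, 98]
  56 vs smaller child 42 at index 3, swap → [31, 42, 36, 56, 82, 41, 44, 58, 75, 87, 86, 98]

[31, 42, 36, 56, 82, 41, 44, 58, 75, 87, 86, 98]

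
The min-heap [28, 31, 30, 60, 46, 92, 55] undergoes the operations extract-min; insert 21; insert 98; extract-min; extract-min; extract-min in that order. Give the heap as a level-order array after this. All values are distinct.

extract-min → returns 28:
  remove root 28; move last element 55 to root → [55, 31, 30, 60, 46, 92]
  55 vs smaller child 30 at index 2, swap → [30, 31, 55, 60, 46, 92]
insert 21:
  append 21 at index 6 → [30, 31, 55, 60, 46, 92, 21]
  21 < parent 55 at index 2, swap → [30, 31, 21, 60, 46, 92, 55]
  21 < parent 30 at index 0, swap → [21, 31, 30, 60, 46, 92, 55]
insert 98:
  append 98 at index 7 → [21, 31, 30, 60, 46, 92, 55, 98] (no swap needed)
extract-min → returns 21:
  remove root 21; move last element 98 to root → [98, 31, 30, 60, 46, 92, 55]
  98 vs smaller child 30 at index 2, swap → [30, 31, 98, 60, 46, 92, 55]
  98 vs smaller child 55 at index 6, swap → [30, 31, 55, 60, 46, 92, 98]
extract-min → returns 30:
  remove root 30; move last element 98 to root → [98, 31, 55, 60, 46, 92]
  98 vs smaller child 31 at index 1, swap → [31, 98, 55, 60, 46, 92]
  98 vs smaller child 46 at index 4, swap → [31, 46, 55, 60, 98, 92]
extract-min → returns 31:
  remove root 31; move last element 92 to root → [92, 46, 55, 60, 98]
  92 vs smaller child 46 at index 1, swap → [46, 92, 55, 60, 98]
  92 vs smaller child 60 at index 3, swap → [46, 60, 55, 92, 98]

[46, 60, 55, 92, 98]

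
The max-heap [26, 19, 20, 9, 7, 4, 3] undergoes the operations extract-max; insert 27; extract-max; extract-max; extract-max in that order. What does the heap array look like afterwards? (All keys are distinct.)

[9, 7, 4, 3]

extract-max → returns 26:
  remove root 26; move last element 3 to root → [3, 19, 20, 9, 7, 4]
  3 vs larger child 20 at index 2, swap → [20, 19, 3, 9, 7, 4]
  3 vs only child 4 at index 5, swap → [20, 19, 4, 9, 7, 3]
insert 27:
  append 27 at index 6 → [20, 19, 4, 9, 7, 3, 27]
  27 > parent 4 at index 2, swap → [20, 19, 27, 9, 7, 3, 4]
  27 > parent 20 at index 0, swap → [27, 19, 20, 9, 7, 3, 4]
extract-max → returns 27:
  remove root 27; move last element 4 to root → [4, 19, 20, 9, 7, 3]
  4 vs larger child 20 at index 2, swap → [20, 19, 4, 9, 7, 3]
extract-max → returns 20:
  remove root 20; move last element 3 to root → [3, 19, 4, 9, 7]
  3 vs larger child 19 at index 1, swap → [19, 3, 4, 9, 7]
  3 vs larger child 9 at index 3, swap → [19, 9, 4, 3, 7]
extract-max → returns 19:
  remove root 19; move last element 7 to root → [7, 9, 4, 3]
  7 vs larger child 9 at index 1, swap → [9, 7, 4, 3]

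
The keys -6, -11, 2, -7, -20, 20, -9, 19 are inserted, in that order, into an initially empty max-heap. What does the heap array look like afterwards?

[20, 19, 2, -7, -20, -6, -9, -11]

Insert -6:
  append -6 at index 0 → [-6] (no swap needed)
Insert -11:
  append -11 at index 1 → [-6, -11] (no swap needed)
Insert 2:
  append 2 at index 2 → [-6, -11, 2]
  2 > parent -6 at index 0, swap → [2, -11, -6]
Insert -7:
  append -7 at index 3 → [2, -11, -6, -7]
  -7 > parent -11 at index 1, swap → [2, -7, -6, -11]
Insert -20:
  append -20 at index 4 → [2, -7, -6, -11, -20] (no swap needed)
Insert 20:
  append 20 at index 5 → [2, -7, -6, -11, -20, 20]
  20 > parent -6 at index 2, swap → [2, -7, 20, -11, -20, -6]
  20 > parent 2 at index 0, swap → [20, -7, 2, -11, -20, -6]
Insert -9:
  append -9 at index 6 → [20, -7, 2, -11, -20, -6, -9] (no swap needed)
Insert 19:
  append 19 at index 7 → [20, -7, 2, -11, -20, -6, -9, 19]
  19 > parent -11 at index 3, swap → [20, -7, 2, 19, -20, -6, -9, -11]
  19 > parent -7 at index 1, swap → [20, 19, 2, -7, -20, -6, -9, -11]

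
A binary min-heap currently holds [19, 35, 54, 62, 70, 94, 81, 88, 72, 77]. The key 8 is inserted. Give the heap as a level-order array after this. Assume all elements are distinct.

append 8 at index 10 → [19, 35, 54, 62, 70, 94, 81, 88, 72, 77, 8]
8 < parent 70 at index 4, swap → [19, 35, 54, 62, 8, 94, 81, 88, 72, 77, 70]
8 < parent 35 at index 1, swap → [19, 8, 54, 62, 35, 94, 81, 88, 72, 77, 70]
8 < parent 19 at index 0, swap → [8, 19, 54, 62, 35, 94, 81, 88, 72, 77, 70]

[8, 19, 54, 62, 35, 94, 81, 88, 72, 77, 70]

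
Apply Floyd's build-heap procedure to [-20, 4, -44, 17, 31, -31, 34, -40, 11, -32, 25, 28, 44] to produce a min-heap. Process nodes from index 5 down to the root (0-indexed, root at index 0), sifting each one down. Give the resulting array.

sift down from index 5: already satisfies heap property
sift down from index 4:
  31 vs smaller child -32 at index 9, swap → [-20, 4, -44, 17, -32, -31, 34, -40, 11, 31, 25, 28, 44]
sift down from index 3:
  17 vs smaller child -40 at index 7, swap → [-20, 4, -44, -40, -32, -31, 34, 17, 11, 31, 25, 28, 44]
sift down from index 2: already satisfies heap property
sift down from index 1:
  4 vs smaller child -40 at index 3, swap → [-20, -40, -44, 4, -32, -31, 34, 17, 11, 31, 25, 28, 44]
sift down from index 0:
  -20 vs smaller child -44 at index 2, swap → [-44, -40, -20, 4, -32, -31, 34, 17, 11, 31, 25, 28, 44]
  -20 vs smaller child -31 at index 5, swap → [-44, -40, -31, 4, -32, -20, 34, 17, 11, 31, 25, 28, 44]

[-44, -40, -31, 4, -32, -20, 34, 17, 11, 31, 25, 28, 44]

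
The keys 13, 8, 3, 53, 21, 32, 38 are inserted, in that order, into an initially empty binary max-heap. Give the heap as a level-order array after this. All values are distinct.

[53, 21, 38, 8, 13, 3, 32]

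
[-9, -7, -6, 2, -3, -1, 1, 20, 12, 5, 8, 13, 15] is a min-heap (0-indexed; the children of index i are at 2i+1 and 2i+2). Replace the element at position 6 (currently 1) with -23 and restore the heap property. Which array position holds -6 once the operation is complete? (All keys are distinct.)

6

set index 6 from 1 to -23 → [-9, -7, -6, 2, -3, -1, -23, 20, 12, 5, 8, 13, 15]
-23 < parent -6 at index 2, swap → [-9, -7, -23, 2, -3, -1, -6, 20, 12, 5, 8, 13, 15]
-23 < parent -9 at index 0, swap → [-23, -7, -9, 2, -3, -1, -6, 20, 12, 5, 8, 13, 15]
resulting array: [-23, -7, -9, 2, -3, -1, -6, 20, 12, 5, 8, 13, 15]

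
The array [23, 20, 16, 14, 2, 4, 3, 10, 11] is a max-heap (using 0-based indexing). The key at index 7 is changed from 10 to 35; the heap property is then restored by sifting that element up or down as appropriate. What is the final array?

[35, 23, 16, 20, 2, 4, 3, 14, 11]

set index 7 from 10 to 35 → [23, 20, 16, 14, 2, 4, 3, 35, 11]
35 > parent 14 at index 3, swap → [23, 20, 16, 35, 2, 4, 3, 14, 11]
35 > parent 20 at index 1, swap → [23, 35, 16, 20, 2, 4, 3, 14, 11]
35 > parent 23 at index 0, swap → [35, 23, 16, 20, 2, 4, 3, 14, 11]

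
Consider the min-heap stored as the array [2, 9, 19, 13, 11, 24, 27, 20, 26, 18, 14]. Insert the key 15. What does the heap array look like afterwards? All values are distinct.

append 15 at index 11 → [2, 9, 19, 13, 11, 24, 27, 20, 26, 18, 14, 15]
15 < parent 24 at index 5, swap → [2, 9, 19, 13, 11, 15, 27, 20, 26, 18, 14, 24]
15 < parent 19 at index 2, swap → [2, 9, 15, 13, 11, 19, 27, 20, 26, 18, 14, 24]

[2, 9, 15, 13, 11, 19, 27, 20, 26, 18, 14, 24]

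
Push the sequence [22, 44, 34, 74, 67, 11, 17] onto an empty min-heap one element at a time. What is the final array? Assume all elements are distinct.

[11, 44, 17, 74, 67, 34, 22]

Insert 22:
  append 22 at index 0 → [22] (no swap needed)
Insert 44:
  append 44 at index 1 → [22, 44] (no swap needed)
Insert 34:
  append 34 at index 2 → [22, 44, 34] (no swap needed)
Insert 74:
  append 74 at index 3 → [22, 44, 34, 74] (no swap needed)
Insert 67:
  append 67 at index 4 → [22, 44, 34, 74, 67] (no swap needed)
Insert 11:
  append 11 at index 5 → [22, 44, 34, 74, 67, 11]
  11 < parent 34 at index 2, swap → [22, 44, 11, 74, 67, 34]
  11 < parent 22 at index 0, swap → [11, 44, 22, 74, 67, 34]
Insert 17:
  append 17 at index 6 → [11, 44, 22, 74, 67, 34, 17]
  17 < parent 22 at index 2, swap → [11, 44, 17, 74, 67, 34, 22]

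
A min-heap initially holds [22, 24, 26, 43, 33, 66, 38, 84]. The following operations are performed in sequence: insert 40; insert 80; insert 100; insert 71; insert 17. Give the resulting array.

[17, 24, 22, 40, 33, 26, 38, 84, 43, 80, 100, 71, 66]

insert 40:
  append 40 at index 8 → [22, 24, 26, 43, 33, 66, 38, 84, 40]
  40 < parent 43 at index 3, swap → [22, 24, 26, 40, 33, 66, 38, 84, 43]
insert 80:
  append 80 at index 9 → [22, 24, 26, 40, 33, 66, 38, 84, 43, 80] (no swap needed)
insert 100:
  append 100 at index 10 → [22, 24, 26, 40, 33, 66, 38, 84, 43, 80, 100] (no swap needed)
insert 71:
  append 71 at index 11 → [22, 24, 26, 40, 33, 66, 38, 84, 43, 80, 100, 71] (no swap needed)
insert 17:
  append 17 at index 12 → [22, 24, 26, 40, 33, 66, 38, 84, 43, 80, 100, 71, 17]
  17 < parent 66 at index 5, swap → [22, 24, 26, 40, 33, 17, 38, 84, 43, 80, 100, 71, 66]
  17 < parent 26 at index 2, swap → [22, 24, 17, 40, 33, 26, 38, 84, 43, 80, 100, 71, 66]
  17 < parent 22 at index 0, swap → [17, 24, 22, 40, 33, 26, 38, 84, 43, 80, 100, 71, 66]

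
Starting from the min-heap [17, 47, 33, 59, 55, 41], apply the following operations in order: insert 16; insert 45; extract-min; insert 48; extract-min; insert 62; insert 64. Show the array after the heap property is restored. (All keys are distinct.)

[33, 45, 41, 47, 55, 48, 59, 62, 64]

insert 16:
  append 16 at index 6 → [17, 47, 33, 59, 55, 41, 16]
  16 < parent 33 at index 2, swap → [17, 47, 16, 59, 55, 41, 33]
  16 < parent 17 at index 0, swap → [16, 47, 17, 59, 55, 41, 33]
insert 45:
  append 45 at index 7 → [16, 47, 17, 59, 55, 41, 33, 45]
  45 < parent 59 at index 3, swap → [16, 47, 17, 45, 55, 41, 33, 59]
  45 < parent 47 at index 1, swap → [16, 45, 17, 47, 55, 41, 33, 59]
extract-min → returns 16:
  remove root 16; move last element 59 to root → [59, 45, 17, 47, 55, 41, 33]
  59 vs smaller child 17 at index 2, swap → [17, 45, 59, 47, 55, 41, 33]
  59 vs smaller child 33 at index 6, swap → [17, 45, 33, 47, 55, 41, 59]
insert 48:
  append 48 at index 7 → [17, 45, 33, 47, 55, 41, 59, 48] (no swap needed)
extract-min → returns 17:
  remove root 17; move last element 48 to root → [48, 45, 33, 47, 55, 41, 59]
  48 vs smaller child 33 at index 2, swap → [33, 45, 48, 47, 55, 41, 59]
  48 vs smaller child 41 at index 5, swap → [33, 45, 41, 47, 55, 48, 59]
insert 62:
  append 62 at index 7 → [33, 45, 41, 47, 55, 48, 59, 62] (no swap needed)
insert 64:
  append 64 at index 8 → [33, 45, 41, 47, 55, 48, 59, 62, 64] (no swap needed)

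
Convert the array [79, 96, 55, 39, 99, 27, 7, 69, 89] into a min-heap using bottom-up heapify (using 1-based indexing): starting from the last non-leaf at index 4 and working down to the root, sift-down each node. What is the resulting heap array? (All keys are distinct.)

[7, 39, 27, 69, 99, 79, 55, 96, 89]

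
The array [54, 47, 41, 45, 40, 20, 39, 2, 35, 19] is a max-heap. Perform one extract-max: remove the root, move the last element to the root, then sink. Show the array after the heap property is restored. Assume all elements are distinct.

remove root 54; move last element 19 to root → [19, 47, 41, 45, 40, 20, 39, 2, 35]
19 vs larger child 47 at index 1, swap → [47, 19, 41, 45, 40, 20, 39, 2, 35]
19 vs larger child 45 at index 3, swap → [47, 45, 41, 19, 40, 20, 39, 2, 35]
19 vs larger child 35 at index 8, swap → [47, 45, 41, 35, 40, 20, 39, 2, 19]

[47, 45, 41, 35, 40, 20, 39, 2, 19]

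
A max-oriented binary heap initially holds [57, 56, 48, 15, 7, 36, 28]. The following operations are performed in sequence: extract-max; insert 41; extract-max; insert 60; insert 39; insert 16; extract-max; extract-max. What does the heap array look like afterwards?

[41, 39, 36, 28, 7, 15, 16]

extract-max → returns 57:
  remove root 57; move last element 28 to root → [28, 56, 48, 15, 7, 36]
  28 vs larger child 56 at index 1, swap → [56, 28, 48, 15, 7, 36]
insert 41:
  append 41 at index 6 → [56, 28, 48, 15, 7, 36, 41] (no swap needed)
extract-max → returns 56:
  remove root 56; move last element 41 to root → [41, 28, 48, 15, 7, 36]
  41 vs larger child 48 at index 2, swap → [48, 28, 41, 15, 7, 36]
insert 60:
  append 60 at index 6 → [48, 28, 41, 15, 7, 36, 60]
  60 > parent 41 at index 2, swap → [48, 28, 60, 15, 7, 36, 41]
  60 > parent 48 at index 0, swap → [60, 28, 48, 15, 7, 36, 41]
insert 39:
  append 39 at index 7 → [60, 28, 48, 15, 7, 36, 41, 39]
  39 > parent 15 at index 3, swap → [60, 28, 48, 39, 7, 36, 41, 15]
  39 > parent 28 at index 1, swap → [60, 39, 48, 28, 7, 36, 41, 15]
insert 16:
  append 16 at index 8 → [60, 39, 48, 28, 7, 36, 41, 15, 16] (no swap needed)
extract-max → returns 60:
  remove root 60; move last element 16 to root → [16, 39, 48, 28, 7, 36, 41, 15]
  16 vs larger child 48 at index 2, swap → [48, 39, 16, 28, 7, 36, 41, 15]
  16 vs larger child 41 at index 6, swap → [48, 39, 41, 28, 7, 36, 16, 15]
extract-max → returns 48:
  remove root 48; move last element 15 to root → [15, 39, 41, 28, 7, 36, 16]
  15 vs larger child 41 at index 2, swap → [41, 39, 15, 28, 7, 36, 16]
  15 vs larger child 36 at index 5, swap → [41, 39, 36, 28, 7, 15, 16]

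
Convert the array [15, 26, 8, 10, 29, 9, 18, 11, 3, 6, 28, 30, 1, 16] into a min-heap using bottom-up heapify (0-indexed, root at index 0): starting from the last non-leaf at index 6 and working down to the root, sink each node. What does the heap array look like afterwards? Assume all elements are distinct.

[1, 3, 8, 10, 6, 9, 16, 11, 26, 29, 28, 30, 15, 18]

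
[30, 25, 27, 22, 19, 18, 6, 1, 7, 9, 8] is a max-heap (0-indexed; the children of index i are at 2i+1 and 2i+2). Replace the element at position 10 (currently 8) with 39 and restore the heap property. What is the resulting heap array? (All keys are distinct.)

[39, 30, 27, 22, 25, 18, 6, 1, 7, 9, 19]

set index 10 from 8 to 39 → [30, 25, 27, 22, 19, 18, 6, 1, 7, 9, 39]
39 > parent 19 at index 4, swap → [30, 25, 27, 22, 39, 18, 6, 1, 7, 9, 19]
39 > parent 25 at index 1, swap → [30, 39, 27, 22, 25, 18, 6, 1, 7, 9, 19]
39 > parent 30 at index 0, swap → [39, 30, 27, 22, 25, 18, 6, 1, 7, 9, 19]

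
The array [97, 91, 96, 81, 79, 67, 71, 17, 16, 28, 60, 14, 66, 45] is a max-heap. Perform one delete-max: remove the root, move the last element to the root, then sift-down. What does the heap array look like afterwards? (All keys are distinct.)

remove root 97; move last element 45 to root → [45, 91, 96, 81, 79, 67, 71, 17, 16, 28, 60, 14, 66]
45 vs larger child 96 at index 2, swap → [96, 91, 45, 81, 79, 67, 71, 17, 16, 28, 60, 14, 66]
45 vs larger child 71 at index 6, swap → [96, 91, 71, 81, 79, 67, 45, 17, 16, 28, 60, 14, 66]

[96, 91, 71, 81, 79, 67, 45, 17, 16, 28, 60, 14, 66]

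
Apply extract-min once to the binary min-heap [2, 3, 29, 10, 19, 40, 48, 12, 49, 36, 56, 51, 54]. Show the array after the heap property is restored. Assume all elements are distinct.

remove root 2; move last element 54 to root → [54, 3, 29, 10, 19, 40, 48, 12, 49, 36, 56, 51]
54 vs smaller child 3 at index 1, swap → [3, 54, 29, 10, 19, 40, 48, 12, 49, 36, 56, 51]
54 vs smaller child 10 at index 3, swap → [3, 10, 29, 54, 19, 40, 48, 12, 49, 36, 56, 51]
54 vs smaller child 12 at index 7, swap → [3, 10, 29, 12, 19, 40, 48, 54, 49, 36, 56, 51]

[3, 10, 29, 12, 19, 40, 48, 54, 49, 36, 56, 51]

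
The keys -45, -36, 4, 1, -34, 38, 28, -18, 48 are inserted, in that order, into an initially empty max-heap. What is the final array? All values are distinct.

[48, 38, 28, 1, -34, -36, 4, -45, -18]

Insert -45:
  append -45 at index 0 → [-45] (no swap needed)
Insert -36:
  append -36 at index 1 → [-45, -36]
  -36 > parent -45 at index 0, swap → [-36, -45]
Insert 4:
  append 4 at index 2 → [-36, -45, 4]
  4 > parent -36 at index 0, swap → [4, -45, -36]
Insert 1:
  append 1 at index 3 → [4, -45, -36, 1]
  1 > parent -45 at index 1, swap → [4, 1, -36, -45]
Insert -34:
  append -34 at index 4 → [4, 1, -36, -45, -34] (no swap needed)
Insert 38:
  append 38 at index 5 → [4, 1, -36, -45, -34, 38]
  38 > parent -36 at index 2, swap → [4, 1, 38, -45, -34, -36]
  38 > parent 4 at index 0, swap → [38, 1, 4, -45, -34, -36]
Insert 28:
  append 28 at index 6 → [38, 1, 4, -45, -34, -36, 28]
  28 > parent 4 at index 2, swap → [38, 1, 28, -45, -34, -36, 4]
Insert -18:
  append -18 at index 7 → [38, 1, 28, -45, -34, -36, 4, -18]
  -18 > parent -45 at index 3, swap → [38, 1, 28, -18, -34, -36, 4, -45]
Insert 48:
  append 48 at index 8 → [38, 1, 28, -18, -34, -36, 4, -45, 48]
  48 > parent -18 at index 3, swap → [38, 1, 28, 48, -34, -36, 4, -45, -18]
  48 > parent 1 at index 1, swap → [38, 48, 28, 1, -34, -36, 4, -45, -18]
  48 > parent 38 at index 0, swap → [48, 38, 28, 1, -34, -36, 4, -45, -18]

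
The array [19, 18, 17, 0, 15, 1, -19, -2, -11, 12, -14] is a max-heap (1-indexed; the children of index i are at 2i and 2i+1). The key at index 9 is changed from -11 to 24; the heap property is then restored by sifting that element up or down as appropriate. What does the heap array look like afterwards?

[24, 19, 17, 18, 15, 1, -19, -2, 0, 12, -14]

set index 9 from -11 to 24 → [19, 18, 17, 0, 15, 1, -19, -2, 24, 12, -14]
24 > parent 0 at index 4, swap → [19, 18, 17, 24, 15, 1, -19, -2, 0, 12, -14]
24 > parent 18 at index 2, swap → [19, 24, 17, 18, 15, 1, -19, -2, 0, 12, -14]
24 > parent 19 at index 1, swap → [24, 19, 17, 18, 15, 1, -19, -2, 0, 12, -14]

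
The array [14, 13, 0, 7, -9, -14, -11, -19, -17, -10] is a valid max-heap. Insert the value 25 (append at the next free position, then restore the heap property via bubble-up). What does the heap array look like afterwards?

append 25 at index 10 → [14, 13, 0, 7, -9, -14, -11, -19, -17, -10, 25]
25 > parent -9 at index 4, swap → [14, 13, 0, 7, 25, -14, -11, -19, -17, -10, -9]
25 > parent 13 at index 1, swap → [14, 25, 0, 7, 13, -14, -11, -19, -17, -10, -9]
25 > parent 14 at index 0, swap → [25, 14, 0, 7, 13, -14, -11, -19, -17, -10, -9]

[25, 14, 0, 7, 13, -14, -11, -19, -17, -10, -9]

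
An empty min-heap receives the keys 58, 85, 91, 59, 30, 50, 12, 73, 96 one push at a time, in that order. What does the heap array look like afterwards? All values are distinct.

Insert 58:
  append 58 at index 0 → [58] (no swap needed)
Insert 85:
  append 85 at index 1 → [58, 85] (no swap needed)
Insert 91:
  append 91 at index 2 → [58, 85, 91] (no swap needed)
Insert 59:
  append 59 at index 3 → [58, 85, 91, 59]
  59 < parent 85 at index 1, swap → [58, 59, 91, 85]
Insert 30:
  append 30 at index 4 → [58, 59, 91, 85, 30]
  30 < parent 59 at index 1, swap → [58, 30, 91, 85, 59]
  30 < parent 58 at index 0, swap → [30, 58, 91, 85, 59]
Insert 50:
  append 50 at index 5 → [30, 58, 91, 85, 59, 50]
  50 < parent 91 at index 2, swap → [30, 58, 50, 85, 59, 91]
Insert 12:
  append 12 at index 6 → [30, 58, 50, 85, 59, 91, 12]
  12 < parent 50 at index 2, swap → [30, 58, 12, 85, 59, 91, 50]
  12 < parent 30 at index 0, swap → [12, 58, 30, 85, 59, 91, 50]
Insert 73:
  append 73 at index 7 → [12, 58, 30, 85, 59, 91, 50, 73]
  73 < parent 85 at index 3, swap → [12, 58, 30, 73, 59, 91, 50, 85]
Insert 96:
  append 96 at index 8 → [12, 58, 30, 73, 59, 91, 50, 85, 96] (no swap needed)

[12, 58, 30, 73, 59, 91, 50, 85, 96]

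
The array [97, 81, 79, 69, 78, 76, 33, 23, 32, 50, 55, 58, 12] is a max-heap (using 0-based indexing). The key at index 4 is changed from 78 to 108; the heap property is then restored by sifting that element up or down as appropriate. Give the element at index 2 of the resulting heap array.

set index 4 from 78 to 108 → [97, 81, 79, 69, 108, 76, 33, 23, 32, 50, 55, 58, 12]
108 > parent 81 at index 1, swap → [97, 108, 79, 69, 81, 76, 33, 23, 32, 50, 55, 58, 12]
108 > parent 97 at index 0, swap → [108, 97, 79, 69, 81, 76, 33, 23, 32, 50, 55, 58, 12]
resulting array: [108, 97, 79, 69, 81, 76, 33, 23, 32, 50, 55, 58, 12]

79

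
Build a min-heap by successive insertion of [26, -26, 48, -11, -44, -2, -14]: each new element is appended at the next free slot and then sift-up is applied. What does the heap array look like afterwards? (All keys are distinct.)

Insert 26:
  append 26 at index 0 → [26] (no swap needed)
Insert -26:
  append -26 at index 1 → [26, -26]
  -26 < parent 26 at index 0, swap → [-26, 26]
Insert 48:
  append 48 at index 2 → [-26, 26, 48] (no swap needed)
Insert -11:
  append -11 at index 3 → [-26, 26, 48, -11]
  -11 < parent 26 at index 1, swap → [-26, -11, 48, 26]
Insert -44:
  append -44 at index 4 → [-26, -11, 48, 26, -44]
  -44 < parent -11 at index 1, swap → [-26, -44, 48, 26, -11]
  -44 < parent -26 at index 0, swap → [-44, -26, 48, 26, -11]
Insert -2:
  append -2 at index 5 → [-44, -26, 48, 26, -11, -2]
  -2 < parent 48 at index 2, swap → [-44, -26, -2, 26, -11, 48]
Insert -14:
  append -14 at index 6 → [-44, -26, -2, 26, -11, 48, -14]
  -14 < parent -2 at index 2, swap → [-44, -26, -14, 26, -11, 48, -2]

[-44, -26, -14, 26, -11, 48, -2]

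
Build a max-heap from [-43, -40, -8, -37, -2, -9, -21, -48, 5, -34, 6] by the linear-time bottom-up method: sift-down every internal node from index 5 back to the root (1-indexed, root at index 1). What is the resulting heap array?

[6, 5, -8, -37, -2, -9, -21, -48, -43, -34, -40]

sift down from index 5:
  -2 vs larger child 6 at index 11, swap → [-43, -40, -8, -37, 6, -9, -21, -48, 5, -34, -2]
sift down from index 4:
  -37 vs larger child 5 at index 9, swap → [-43, -40, -8, 5, 6, -9, -21, -48, -37, -34, -2]
sift down from index 3: already satisfies heap property
sift down from index 2:
  -40 vs larger child 6 at index 5, swap → [-43, 6, -8, 5, -40, -9, -21, -48, -37, -34, -2]
  -40 vs larger child -2 at index 11, swap → [-43, 6, -8, 5, -2, -9, -21, -48, -37, -34, -40]
sift down from index 1:
  -43 vs larger child 6 at index 2, swap → [6, -43, -8, 5, -2, -9, -21, -48, -37, -34, -40]
  -43 vs larger child 5 at index 4, swap → [6, 5, -8, -43, -2, -9, -21, -48, -37, -34, -40]
  -43 vs larger child -37 at index 9, swap → [6, 5, -8, -37, -2, -9, -21, -48, -43, -34, -40]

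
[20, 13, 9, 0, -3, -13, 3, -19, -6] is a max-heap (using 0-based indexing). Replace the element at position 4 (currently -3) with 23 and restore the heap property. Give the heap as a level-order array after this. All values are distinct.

[23, 20, 9, 0, 13, -13, 3, -19, -6]

set index 4 from -3 to 23 → [20, 13, 9, 0, 23, -13, 3, -19, -6]
23 > parent 13 at index 1, swap → [20, 23, 9, 0, 13, -13, 3, -19, -6]
23 > parent 20 at index 0, swap → [23, 20, 9, 0, 13, -13, 3, -19, -6]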